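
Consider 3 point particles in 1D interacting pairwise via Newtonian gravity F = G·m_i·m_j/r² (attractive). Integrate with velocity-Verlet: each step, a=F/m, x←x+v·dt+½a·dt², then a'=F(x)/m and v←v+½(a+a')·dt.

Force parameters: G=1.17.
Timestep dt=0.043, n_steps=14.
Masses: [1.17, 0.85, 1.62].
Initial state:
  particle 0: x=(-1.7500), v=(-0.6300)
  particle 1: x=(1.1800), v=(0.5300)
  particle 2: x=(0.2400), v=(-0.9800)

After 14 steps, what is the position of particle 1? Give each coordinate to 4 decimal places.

step 0: x0=(-1.7500) x1=(1.1800) x2=(0.2400)
step 1: x0=(-1.7765) x1=(1.2007) x2=(0.1986)
step 2: x0=(-1.8020) x1=(1.2175) x2=(0.1583)
step 3: x0=(-1.8263) x1=(1.2310) x2=(0.1191)
step 4: x0=(-1.8495) x1=(1.2414) x2=(0.0807)
step 5: x0=(-1.8716) x1=(1.2489) x2=(0.0429)
step 6: x0=(-1.8925) x1=(1.2538) x2=(0.0057)
step 7: x0=(-1.9122) x1=(1.2561) x2=(-0.0310)
step 8: x0=(-1.9308) x1=(1.2561) x2=(-0.0673)
step 9: x0=(-1.9482) x1=(1.2538) x2=(-0.1033)
step 10: x0=(-1.9644) x1=(1.2493) x2=(-0.1390)
step 11: x0=(-1.9794) x1=(1.2428) x2=(-0.1745)
step 12: x0=(-1.9931) x1=(1.2344) x2=(-0.2099)
step 13: x0=(-2.0055) x1=(1.2240) x2=(-0.2452)
step 14: x0=(-2.0166) x1=(1.2117) x2=(-0.2805)

(1.2117)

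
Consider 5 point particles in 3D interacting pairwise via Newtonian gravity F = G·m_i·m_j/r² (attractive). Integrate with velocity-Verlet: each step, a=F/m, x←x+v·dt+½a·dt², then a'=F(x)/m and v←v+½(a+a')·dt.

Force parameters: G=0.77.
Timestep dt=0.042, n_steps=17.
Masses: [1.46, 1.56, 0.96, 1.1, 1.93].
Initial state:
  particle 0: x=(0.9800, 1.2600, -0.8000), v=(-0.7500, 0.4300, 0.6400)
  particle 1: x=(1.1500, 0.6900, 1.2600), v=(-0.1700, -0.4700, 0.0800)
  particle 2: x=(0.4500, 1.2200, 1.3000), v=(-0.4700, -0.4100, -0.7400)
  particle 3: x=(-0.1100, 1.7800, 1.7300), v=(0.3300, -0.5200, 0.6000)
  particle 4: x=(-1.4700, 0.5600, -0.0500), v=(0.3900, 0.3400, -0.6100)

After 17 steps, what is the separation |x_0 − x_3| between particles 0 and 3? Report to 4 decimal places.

step 0: x0=(0.9800, 1.2600, -0.8000) x1=(1.1500, 0.6900, 1.2600) x2=(0.4500, 1.2200, 1.3000) x3=(-0.1100, 1.7800, 1.7300) x4=(-1.4700, 0.5600, -0.0500)
step 1: x0=(0.9483, 1.2780, -0.7726) x1=(1.1419, 0.6710, 1.2632) x2=(0.4307, 1.2025, 1.2690) x3=(-0.0954, 1.7573, 1.7545) x4=(-1.4532, 0.5744, -0.0755)
step 2: x0=(0.9161, 1.2957, -0.7442) x1=(1.1317, 0.6534, 1.2660) x2=(0.4122, 1.1843, 1.2382) x3=(-0.0796, 1.7330, 1.7774) x4=(-1.4357, 0.5891, -0.1006)
step 3: x0=(0.8834, 1.3132, -0.7148) x1=(1.1196, 0.6372, 1.2683) x2=(0.3946, 1.1656, 1.2079) x3=(-0.0624, 1.7070, 1.7986) x4=(-1.4173, 0.6040, -0.1254)
step 4: x0=(0.8503, 1.3305, -0.6844) x1=(1.1054, 0.6224, 1.2701) x2=(0.3780, 1.1463, 1.1781) x3=(-0.0441, 1.6795, 1.8180) x4=(-1.3981, 0.6191, -0.1499)
step 5: x0=(0.8166, 1.3474, -0.6528) x1=(1.0893, 0.6091, 1.2714) x2=(0.3625, 1.1264, 1.1489) x3=(-0.0247, 1.6504, 1.8357) x4=(-1.3781, 0.6345, -0.1740)
step 6: x0=(0.7824, 1.3640, -0.6201) x1=(1.0711, 0.5973, 1.2720) x2=(0.3481, 1.1059, 1.1204) x3=(-0.0042, 1.6198, 1.8514) x4=(-1.3572, 0.6502, -0.1977)
step 7: x0=(0.7476, 1.3802, -0.5863) x1=(1.0509, 0.5869, 1.2720) x2=(0.3350, 1.0847, 1.0927) x3=(0.0172, 1.5878, 1.8652) x4=(-1.3354, 0.6661, -0.2210)
step 8: x0=(0.7123, 1.3960, -0.5514) x1=(1.0286, 0.5780, 1.2713) x2=(0.3232, 1.0628, 1.0659) x3=(0.0396, 1.5543, 1.8770) x4=(-1.3127, 0.6822, -0.2439)
step 9: x0=(0.6763, 1.4114, -0.5152) x1=(1.0042, 0.5707, 1.2699) x2=(0.3129, 1.0402, 1.0399) x3=(0.0628, 1.5195, 1.8868) x4=(-1.2890, 0.6986, -0.2664)
step 10: x0=(0.6398, 1.4262, -0.4778) x1=(0.9775, 0.5649, 1.2676) x2=(0.3042, 1.0169, 1.0148) x3=(0.0869, 1.4833, 1.8944) x4=(-1.2643, 0.7153, -0.2884)
step 11: x0=(0.6025, 1.4404, -0.4391) x1=(0.9486, 0.5609, 1.2645) x2=(0.2972, 0.9927, 0.9907) x3=(0.1118, 1.4457, 1.8999) x4=(-1.2387, 0.7322, -0.3100)
step 12: x0=(0.5646, 1.4540, -0.3991) x1=(0.9174, 0.5586, 1.2604) x2=(0.2921, 0.9678, 0.9677) x3=(0.1375, 1.4067, 1.9031) x4=(-1.2119, 0.7493, -0.3310)
step 13: x0=(0.5259, 1.4669, -0.3578) x1=(0.8837, 0.5582, 1.2553) x2=(0.2891, 0.9419, 0.9458) x3=(0.1639, 1.3664, 1.9040) x4=(-1.1841, 0.7667, -0.3515)
step 14: x0=(0.4866, 1.4789, -0.3150) x1=(0.8473, 0.5598, 1.2492) x2=(0.2882, 0.9152, 0.9253) x3=(0.1912, 1.3247, 1.9025) x4=(-1.1552, 0.7844, -0.3714)
step 15: x0=(0.4464, 1.4900, -0.2709) x1=(0.8082, 0.5635, 1.2418) x2=(0.2898, 0.8874, 0.9062) x3=(0.2192, 1.2816, 1.8985) x4=(-1.1251, 0.8024, -0.3907)
step 16: x0=(0.4054, 1.5000, -0.2253) x1=(0.7660, 0.5695, 1.2330) x2=(0.2942, 0.8586, 0.8890) x3=(0.2480, 1.2370, 1.8917) x4=(-1.0937, 0.8207, -0.4093)
step 17: x0=(0.3636, 1.5088, -0.1783) x1=(0.7205, 0.5781, 1.2226) x2=(0.3017, 0.8286, 0.8741) x3=(0.2776, 1.1908, 1.8820) x4=(-1.0611, 0.8392, -0.4272)

2.0865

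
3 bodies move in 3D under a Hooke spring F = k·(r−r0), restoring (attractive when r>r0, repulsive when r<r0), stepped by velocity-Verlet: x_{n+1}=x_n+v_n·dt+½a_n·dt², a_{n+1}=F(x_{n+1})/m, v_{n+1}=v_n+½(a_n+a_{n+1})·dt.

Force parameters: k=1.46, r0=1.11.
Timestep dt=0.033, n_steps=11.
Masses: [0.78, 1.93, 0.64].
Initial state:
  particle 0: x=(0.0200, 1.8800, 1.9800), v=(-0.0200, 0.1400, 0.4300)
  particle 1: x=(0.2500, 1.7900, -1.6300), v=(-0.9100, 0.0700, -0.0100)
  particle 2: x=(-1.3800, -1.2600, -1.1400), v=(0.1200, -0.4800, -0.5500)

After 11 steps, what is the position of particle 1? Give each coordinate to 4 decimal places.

step 0: x0=(0.0200, 1.8800, 1.9800) x1=(0.2500, 1.7900, -1.6300) x2=(-1.3800, -1.2600, -1.1400)
step 1: x0=(0.0184, 1.8821, 1.9892) x1=(0.2194, 1.7915, -1.6292) x2=(-1.3733, -1.2703, -1.1556)
step 2: x0=(0.0150, 1.8792, 1.9884) x1=(0.1879, 1.7913, -1.6260) x2=(-1.3613, -1.2694, -1.1661)
step 3: x0=(0.0096, 1.8713, 1.9776) x1=(0.1554, 1.7894, -1.6205) x2=(-1.3441, -1.2574, -1.1713)
step 4: x0=(0.0024, 1.8584, 1.9569) x1=(0.1219, 1.7859, -1.6127) x2=(-1.3218, -1.2344, -1.1714)
step 5: x0=(-0.0068, 1.8406, 1.9263) x1=(0.0876, 1.7808, -1.6026) x2=(-1.2946, -1.2005, -1.1663)
step 6: x0=(-0.0178, 1.8181, 1.8860) x1=(0.0525, 1.7741, -1.5903) x2=(-1.2627, -1.1560, -1.1562)
step 7: x0=(-0.0305, 1.7910, 1.8362) x1=(0.0166, 1.7658, -1.5759) x2=(-1.2264, -1.1012, -1.1410)
step 8: x0=(-0.0451, 1.7594, 1.7773) x1=(-0.0200, 1.7560, -1.5592) x2=(-1.1858, -1.0364, -1.1211)
step 9: x0=(-0.0613, 1.7237, 1.7094) x1=(-0.0572, 1.7447, -1.5406) x2=(-1.1413, -0.9621, -1.0966)
step 10: x0=(-0.0791, 1.6840, 1.6331) x1=(-0.0949, 1.7320, -1.5199) x2=(-1.0932, -0.8787, -1.0677)
step 11: x0=(-0.0983, 1.6407, 1.5486) x1=(-0.1331, 1.7180, -1.4973) x2=(-1.0418, -0.7869, -1.0348)

(-0.1331, 1.7180, -1.4973)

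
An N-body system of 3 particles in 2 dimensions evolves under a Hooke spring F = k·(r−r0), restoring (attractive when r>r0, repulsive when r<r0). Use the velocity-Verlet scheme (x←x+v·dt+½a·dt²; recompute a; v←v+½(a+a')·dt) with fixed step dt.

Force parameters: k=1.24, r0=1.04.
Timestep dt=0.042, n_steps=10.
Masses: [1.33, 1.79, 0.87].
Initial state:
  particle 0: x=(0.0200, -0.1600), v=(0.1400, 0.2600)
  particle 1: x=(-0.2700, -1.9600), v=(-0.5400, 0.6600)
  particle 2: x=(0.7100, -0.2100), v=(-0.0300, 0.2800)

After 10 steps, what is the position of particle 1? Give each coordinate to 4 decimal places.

(-0.4577, -1.5919)

step 0: x0=(0.0200, -0.1600) x1=(-0.2700, -1.9600) x2=(0.7100, -0.2100)
step 1: x0=(0.0255, -0.1497) x1=(-0.2923, -1.9313) x2=(0.7086, -0.1993)
step 2: x0=(0.0302, -0.1406) x1=(-0.3139, -1.9006) x2=(0.7068, -0.1908)
step 3: x0=(0.0340, -0.1327) x1=(-0.3347, -1.8681) x2=(0.7048, -0.1844)
step 4: x0=(0.0370, -0.1259) x1=(-0.3547, -1.8337) x2=(0.7024, -0.1801)
step 5: x0=(0.0392, -0.1202) x1=(-0.3739, -1.7975) x2=(0.6997, -0.1778)
step 6: x0=(0.0404, -0.1155) x1=(-0.3923, -1.7595) x2=(0.6967, -0.1775)
step 7: x0=(0.0408, -0.1118) x1=(-0.4098, -1.7199) x2=(0.6934, -0.1791)
step 8: x0=(0.0402, -0.1091) x1=(-0.4266, -1.6787) x2=(0.6898, -0.1826)
step 9: x0=(0.0387, -0.1072) x1=(-0.4425, -1.6360) x2=(0.6860, -0.1878)
step 10: x0=(0.0363, -0.1062) x1=(-0.4577, -1.5919) x2=(0.6818, -0.1947)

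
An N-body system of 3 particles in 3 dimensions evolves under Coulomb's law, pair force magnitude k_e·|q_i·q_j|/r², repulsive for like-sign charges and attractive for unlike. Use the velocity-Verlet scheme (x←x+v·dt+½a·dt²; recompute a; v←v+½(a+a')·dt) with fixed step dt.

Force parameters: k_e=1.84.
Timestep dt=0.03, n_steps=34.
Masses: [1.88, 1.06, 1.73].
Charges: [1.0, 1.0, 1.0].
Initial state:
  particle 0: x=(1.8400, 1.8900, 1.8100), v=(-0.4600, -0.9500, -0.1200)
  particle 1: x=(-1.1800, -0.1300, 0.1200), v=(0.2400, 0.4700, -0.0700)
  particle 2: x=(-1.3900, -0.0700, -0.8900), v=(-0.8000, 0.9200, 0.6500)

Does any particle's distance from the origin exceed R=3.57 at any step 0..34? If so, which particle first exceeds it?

step 0: x0=(1.8400, 1.8900, 1.8100) x1=(-1.1800, -0.1300, 0.1200) x2=(-1.3900, -0.0700, -0.8900)
step 1: x0=(1.8262, 1.8615, 1.8064) x1=(-1.1727, -0.1160, 0.1186) x2=(-1.4141, -0.0424, -0.8710)
step 2: x0=(1.8125, 1.8331, 1.8029) x1=(-1.1651, -0.1021, 0.1186) x2=(-1.4385, -0.0147, -0.8528)
step 3: x0=(1.7989, 1.8047, 1.7994) x1=(-1.1572, -0.0884, 0.1200) x2=(-1.4631, 0.0130, -0.8356)
step 4: x0=(1.7854, 1.7764, 1.7960) x1=(-1.1489, -0.0749, 0.1229) x2=(-1.4881, 0.0408, -0.8193)
step 5: x0=(1.7719, 1.7481, 1.7926) x1=(-1.1401, -0.0616, 0.1271) x2=(-1.5134, 0.0687, -0.8039)
step 6: x0=(1.7585, 1.7198, 1.7893) x1=(-1.1309, -0.0486, 0.1327) x2=(-1.5391, 0.0967, -0.7894)
step 7: x0=(1.7452, 1.6916, 1.7860) x1=(-1.1211, -0.0359, 0.1396) x2=(-1.5651, 0.1248, -0.7758)
step 8: x0=(1.7320, 1.6634, 1.7828) x1=(-1.1108, -0.0234, 0.1477) x2=(-1.5917, 0.1530, -0.7630)
step 9: x0=(1.7188, 1.6353, 1.7796) x1=(-1.1000, -0.0112, 0.1571) x2=(-1.6186, 0.1814, -0.7510)
step 10: x0=(1.7058, 1.6072, 1.7765) x1=(-1.0885, 0.0006, 0.1675) x2=(-1.6460, 0.2099, -0.7397)
step 11: x0=(1.6928, 1.5792, 1.7734) x1=(-1.0765, 0.0122, 0.1791) x2=(-1.6739, 0.2386, -0.7291)
step 12: x0=(1.6799, 1.5512, 1.7704) x1=(-1.0638, 0.0234, 0.1916) x2=(-1.7022, 0.2673, -0.7193)
step 13: x0=(1.6671, 1.5233, 1.7675) x1=(-1.0506, 0.0344, 0.2050) x2=(-1.7310, 0.2963, -0.7100)
step 14: x0=(1.6544, 1.4954, 1.7646) x1=(-1.0369, 0.0450, 0.2193) x2=(-1.7602, 0.3254, -0.7013)
step 15: x0=(1.6418, 1.4675, 1.7618) x1=(-1.0226, 0.0553, 0.2343) x2=(-1.7898, 0.3546, -0.6931)
step 16: x0=(1.6293, 1.4397, 1.7590) x1=(-1.0077, 0.0653, 0.2500) x2=(-1.8199, 0.3839, -0.6854)
step 17: x0=(1.6169, 1.4120, 1.7563) x1=(-0.9924, 0.0750, 0.2664) x2=(-1.8504, 0.4134, -0.6782)
step 18: x0=(1.6045, 1.3842, 1.7537) x1=(-0.9766, 0.0845, 0.2833) x2=(-1.8813, 0.4430, -0.6714)
step 19: x0=(1.5923, 1.3566, 1.7511) x1=(-0.9604, 0.0936, 0.3007) x2=(-1.9125, 0.4728, -0.6650)
step 20: x0=(1.5802, 1.3289, 1.7486) x1=(-0.9437, 0.1025, 0.3187) x2=(-1.9442, 0.5026, -0.6590)
step 21: x0=(1.5682, 1.3013, 1.7462) x1=(-0.9267, 0.1111, 0.3370) x2=(-1.9762, 0.5326, -0.6533)
step 22: x0=(1.5564, 1.2738, 1.7438) x1=(-0.9093, 0.1195, 0.3557) x2=(-2.0085, 0.5627, -0.6478)
step 23: x0=(1.5446, 1.2463, 1.7415) x1=(-0.8916, 0.1276, 0.3748) x2=(-2.0411, 0.5929, -0.6427)
step 24: x0=(1.5330, 1.2188, 1.7392) x1=(-0.8737, 0.1354, 0.3942) x2=(-2.0741, 0.6232, -0.6379)
step 25: x0=(1.5214, 1.1914, 1.7371) x1=(-0.8554, 0.1431, 0.4138) x2=(-2.1073, 0.6535, -0.6332)
step 26: x0=(1.5100, 1.1640, 1.7350) x1=(-0.8369, 0.1505, 0.4337) x2=(-2.1408, 0.6840, -0.6289)
step 27: x0=(1.4987, 1.1367, 1.7329) x1=(-0.8182, 0.1577, 0.4538) x2=(-2.1746, 0.7146, -0.6247)
step 28: x0=(1.4876, 1.1094, 1.7310) x1=(-0.7993, 0.1646, 0.4741) x2=(-2.2087, 0.7452, -0.6207)
step 29: x0=(1.4766, 1.0822, 1.7291) x1=(-0.7802, 0.1714, 0.4946) x2=(-2.2430, 0.7760, -0.6169)
step 30: x0=(1.4657, 1.0550, 1.7273) x1=(-0.7610, 0.1780, 0.5152) x2=(-2.2775, 0.8068, -0.6133)
step 31: x0=(1.4549, 1.0278, 1.7256) x1=(-0.7416, 0.1844, 0.5359) x2=(-2.3123, 0.8376, -0.6098)
step 32: x0=(1.4443, 1.0007, 1.7240) x1=(-0.7222, 0.1905, 0.5568) x2=(-2.3473, 0.8686, -0.6065)
step 33: x0=(1.4339, 0.9736, 1.7224) x1=(-0.7027, 0.1965, 0.5777) x2=(-2.3824, 0.8996, -0.6034)
step 34: x0=(1.4236, 0.9466, 1.7210) x1=(-0.6831, 0.2024, 0.5987) x2=(-2.4178, 0.9307, -0.6003)

no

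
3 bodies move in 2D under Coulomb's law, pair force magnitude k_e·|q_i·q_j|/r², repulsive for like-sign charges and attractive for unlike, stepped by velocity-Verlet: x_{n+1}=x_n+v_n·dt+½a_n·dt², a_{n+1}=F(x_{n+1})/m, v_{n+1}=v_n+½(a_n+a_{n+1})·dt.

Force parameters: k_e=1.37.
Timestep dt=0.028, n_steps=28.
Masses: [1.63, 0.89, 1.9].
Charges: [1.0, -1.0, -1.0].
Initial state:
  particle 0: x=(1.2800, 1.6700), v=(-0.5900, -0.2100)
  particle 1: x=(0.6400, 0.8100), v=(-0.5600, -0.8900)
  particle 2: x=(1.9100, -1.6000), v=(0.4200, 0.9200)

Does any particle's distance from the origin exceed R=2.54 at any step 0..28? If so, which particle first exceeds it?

step 0: x0=(1.2800, 1.6700) x1=(0.6400, 0.8100) x2=(1.9100, -1.6000)
step 1: x0=(1.2633, 1.6639) x1=(0.6246, 0.7856) x2=(1.9218, -1.5742)
step 2: x0=(1.2463, 1.6572) x1=(0.6097, 0.7621) x2=(1.9336, -1.5485)
step 3: x0=(1.2290, 1.6501) x1=(0.5953, 0.7396) x2=(1.9454, -1.5228)
step 4: x0=(1.2114, 1.6424) x1=(0.5814, 0.7181) x2=(1.9573, -1.4971)
step 5: x0=(1.1935, 1.6342) x1=(0.5679, 0.6975) x2=(1.9692, -1.4714)
step 6: x0=(1.1754, 1.6256) x1=(0.5549, 0.6779) x2=(1.9811, -1.4458)
step 7: x0=(1.1570, 1.6165) x1=(0.5423, 0.6592) x2=(1.9930, -1.4201)
step 8: x0=(1.1383, 1.6068) x1=(0.5301, 0.6414) x2=(2.0050, -1.3945)
step 9: x0=(1.1194, 1.5967) x1=(0.5182, 0.6246) x2=(2.0171, -1.3689)
step 10: x0=(1.1002, 1.5861) x1=(0.5067, 0.6087) x2=(2.0291, -1.3433)
step 11: x0=(1.0808, 1.5750) x1=(0.4956, 0.5937) x2=(2.0412, -1.3177)
step 12: x0=(1.0611, 1.5634) x1=(0.4848, 0.5797) x2=(2.0534, -1.2921)
step 13: x0=(1.0412, 1.5512) x1=(0.4744, 0.5667) x2=(2.0655, -1.2666)
step 14: x0=(1.0211, 1.5386) x1=(0.4643, 0.5546) x2=(2.0778, -1.2410)
step 15: x0=(1.0008, 1.5254) x1=(0.4545, 0.5435) x2=(2.0900, -1.2155)
step 16: x0=(0.9802, 1.5118) x1=(0.4451, 0.5334) x2=(2.1024, -1.1900)
step 17: x0=(0.9594, 1.4975) x1=(0.4360, 0.5243) x2=(2.1147, -1.1645)
step 18: x0=(0.9384, 1.4828) x1=(0.4271, 0.5162) x2=(2.1271, -1.1390)
step 19: x0=(0.9172, 1.4675) x1=(0.4186, 0.5092) x2=(2.1395, -1.1135)
step 20: x0=(0.8957, 1.4516) x1=(0.4105, 0.5032) x2=(2.1520, -1.0880)
step 21: x0=(0.8740, 1.4351) x1=(0.4026, 0.4983) x2=(2.1646, -1.0626)
step 22: x0=(0.8521, 1.4180) x1=(0.3951, 0.4946) x2=(2.1771, -1.0371)
step 23: x0=(0.8300, 1.4003) x1=(0.3879, 0.4920) x2=(2.1897, -1.0116)
step 24: x0=(0.8076, 1.3819) x1=(0.3811, 0.4906) x2=(2.2024, -0.9862)
step 25: x0=(0.7849, 1.3628) x1=(0.3746, 0.4904) x2=(2.2151, -0.9607)
step 26: x0=(0.7620, 1.3430) x1=(0.3685, 0.4916) x2=(2.2278, -0.9352)
step 27: x0=(0.7388, 1.3225) x1=(0.3628, 0.4942) x2=(2.2406, -0.9098)
step 28: x0=(0.7154, 1.3011) x1=(0.3576, 0.4982) x2=(2.2535, -0.8843)

no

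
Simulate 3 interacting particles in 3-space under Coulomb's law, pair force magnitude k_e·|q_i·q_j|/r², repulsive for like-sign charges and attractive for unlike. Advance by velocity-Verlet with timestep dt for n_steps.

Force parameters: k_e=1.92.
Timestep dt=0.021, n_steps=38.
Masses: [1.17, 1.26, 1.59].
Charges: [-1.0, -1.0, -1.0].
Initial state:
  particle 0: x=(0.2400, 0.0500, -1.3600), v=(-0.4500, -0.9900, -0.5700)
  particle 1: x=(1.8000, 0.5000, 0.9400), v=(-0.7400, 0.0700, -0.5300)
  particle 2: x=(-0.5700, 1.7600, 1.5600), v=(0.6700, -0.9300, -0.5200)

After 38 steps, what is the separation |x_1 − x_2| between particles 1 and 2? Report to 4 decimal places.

1.6541

step 0: x0=(0.2400, 0.0500, -1.3600) x1=(1.8000, 0.5000, 0.9400) x2=(-0.5700, 1.7600, 1.5600)
step 1: x0=(0.2305, 0.0292, -1.3720) x1=(1.7845, 0.5015, 0.9289) x2=(-0.5560, 1.7405, 1.5491)
step 2: x0=(0.2210, 0.0083, -1.3842) x1=(1.7692, 0.5029, 0.9178) x2=(-0.5420, 1.7210, 1.5383)
step 3: x0=(0.2115, -0.0126, -1.3965) x1=(1.7539, 0.5043, 0.9068) x2=(-0.5281, 1.7017, 1.5275)
step 4: x0=(0.2019, -0.0335, -1.4089) x1=(1.7388, 0.5057, 0.8959) x2=(-0.5143, 1.6823, 1.5167)
step 5: x0=(0.1923, -0.0545, -1.4214) x1=(1.7239, 0.5070, 0.8849) x2=(-0.5006, 1.6630, 1.5061)
step 6: x0=(0.1826, -0.0756, -1.4341) x1=(1.7090, 0.5083, 0.8741) x2=(-0.4869, 1.6438, 1.4955)
step 7: x0=(0.1729, -0.0967, -1.4469) x1=(1.6943, 0.5096, 0.8632) x2=(-0.4733, 1.6247, 1.4849)
step 8: x0=(0.1632, -0.1178, -1.4598) x1=(1.6798, 0.5109, 0.8525) x2=(-0.4598, 1.6055, 1.4744)
step 9: x0=(0.1535, -0.1390, -1.4728) x1=(1.6653, 0.5121, 0.8417) x2=(-0.4464, 1.5865, 1.4639)
step 10: x0=(0.1437, -0.1602, -1.4859) x1=(1.6511, 0.5133, 0.8310) x2=(-0.4331, 1.5675, 1.4536)
step 11: x0=(0.1338, -0.1815, -1.4992) x1=(1.6369, 0.5145, 0.8203) x2=(-0.4198, 1.5486, 1.4432)
step 12: x0=(0.1239, -0.2029, -1.5126) x1=(1.6229, 0.5156, 0.8097) x2=(-0.4067, 1.5297, 1.4330)
step 13: x0=(0.1140, -0.2243, -1.5262) x1=(1.6091, 0.5167, 0.7991) x2=(-0.3936, 1.5109, 1.4228)
step 14: x0=(0.1041, -0.2457, -1.5398) x1=(1.5954, 0.5178, 0.7885) x2=(-0.3806, 1.4922, 1.4127)
step 15: x0=(0.0941, -0.2672, -1.5536) x1=(1.5818, 0.5188, 0.7780) x2=(-0.3677, 1.4736, 1.4026)
step 16: x0=(0.0841, -0.2888, -1.5675) x1=(1.5684, 0.5198, 0.7675) x2=(-0.3549, 1.4550, 1.3926)
step 17: x0=(0.0740, -0.3104, -1.5815) x1=(1.5552, 0.5208, 0.7570) x2=(-0.3422, 1.4364, 1.3827)
step 18: x0=(0.0639, -0.3321, -1.5956) x1=(1.5421, 0.5218, 0.7466) x2=(-0.3296, 1.4180, 1.3728)
step 19: x0=(0.0538, -0.3538, -1.6099) x1=(1.5292, 0.5227, 0.7362) x2=(-0.3172, 1.3996, 1.3630)
step 20: x0=(0.0436, -0.3756, -1.6243) x1=(1.5165, 0.5235, 0.7257) x2=(-0.3048, 1.3812, 1.3533)
step 21: x0=(0.0334, -0.3974, -1.6388) x1=(1.5039, 0.5244, 0.7154) x2=(-0.2925, 1.3630, 1.3437)
step 22: x0=(0.0231, -0.4193, -1.6534) x1=(1.4915, 0.5252, 0.7050) x2=(-0.2803, 1.3448, 1.3341)
step 23: x0=(0.0128, -0.4413, -1.6682) x1=(1.4793, 0.5259, 0.6946) x2=(-0.2683, 1.3267, 1.3246)
step 24: x0=(0.0025, -0.4633, -1.6830) x1=(1.4673, 0.5266, 0.6843) x2=(-0.2564, 1.3087, 1.3152)
step 25: x0=(-0.0078, -0.4853, -1.6980) x1=(1.4554, 0.5273, 0.6739) x2=(-0.2445, 1.2907, 1.3058)
step 26: x0=(-0.0182, -0.5075, -1.7131) x1=(1.4438, 0.5279, 0.6636) x2=(-0.2328, 1.2728, 1.2966)
step 27: x0=(-0.0287, -0.5297, -1.7283) x1=(1.4323, 0.5285, 0.6533) x2=(-0.2213, 1.2550, 1.2874)
step 28: x0=(-0.0391, -0.5519, -1.7436) x1=(1.4210, 0.5291, 0.6430) x2=(-0.2098, 1.2373, 1.2783)
step 29: x0=(-0.0496, -0.5742, -1.7590) x1=(1.4099, 0.5296, 0.6326) x2=(-0.1985, 1.2196, 1.2693)
step 30: x0=(-0.0602, -0.5966, -1.7746) x1=(1.3991, 0.5300, 0.6223) x2=(-0.1874, 1.2021, 1.2604)
step 31: x0=(-0.0708, -0.6190, -1.7903) x1=(1.3884, 0.5305, 0.6119) x2=(-0.1763, 1.1846, 1.2516)
step 32: x0=(-0.0814, -0.6415, -1.8060) x1=(1.3779, 0.5308, 0.6016) x2=(-0.1654, 1.1672, 1.2429)
step 33: x0=(-0.0920, -0.6640, -1.8219) x1=(1.3677, 0.5311, 0.5912) x2=(-0.1547, 1.1498, 1.2342)
step 34: x0=(-0.1027, -0.6866, -1.8379) x1=(1.3577, 0.5314, 0.5808) x2=(-0.1441, 1.1326, 1.2257)
step 35: x0=(-0.1134, -0.7093, -1.8540) x1=(1.3479, 0.5316, 0.5703) x2=(-0.1336, 1.1154, 1.2173)
step 36: x0=(-0.1242, -0.7320, -1.8702) x1=(1.3383, 0.5318, 0.5599) x2=(-0.1233, 1.0983, 1.2090)
step 37: x0=(-0.1350, -0.7548, -1.8866) x1=(1.3290, 0.5319, 0.5494) x2=(-0.1132, 1.0813, 1.2008)
step 38: x0=(-0.1458, -0.7776, -1.9030) x1=(1.3199, 0.5320, 0.5388) x2=(-0.1032, 1.0644, 1.1926)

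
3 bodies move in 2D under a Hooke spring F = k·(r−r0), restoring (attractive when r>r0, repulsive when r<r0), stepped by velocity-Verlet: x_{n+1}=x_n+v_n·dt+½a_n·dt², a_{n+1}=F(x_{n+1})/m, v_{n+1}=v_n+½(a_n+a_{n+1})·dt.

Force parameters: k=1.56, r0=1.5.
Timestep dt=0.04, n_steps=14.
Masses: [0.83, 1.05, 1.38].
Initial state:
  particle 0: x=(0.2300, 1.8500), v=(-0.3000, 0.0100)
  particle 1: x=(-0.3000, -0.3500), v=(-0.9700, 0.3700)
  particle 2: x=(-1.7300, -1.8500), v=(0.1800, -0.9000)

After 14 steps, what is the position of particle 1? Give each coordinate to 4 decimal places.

step 0: x0=(0.2300, 1.8500) x1=(-0.3000, -0.3500) x2=(-1.7300, -1.8500)
step 1: x0=(0.2158, 1.8457) x1=(-0.3391, -0.3348) x2=(-1.7213, -1.8835)
step 2: x0=(0.1974, 1.8320) x1=(-0.3786, -0.3189) x2=(-1.7097, -1.9118)
step 3: x0=(0.1747, 1.8090) x1=(-0.4185, -0.3024) x2=(-1.6951, -1.9351)
step 4: x0=(0.1478, 1.7767) x1=(-0.4589, -0.2854) x2=(-1.6778, -1.9531)
step 5: x0=(0.1168, 1.7354) x1=(-0.4996, -0.2679) x2=(-1.6578, -1.9660)
step 6: x0=(0.0820, 1.6854) x1=(-0.5406, -0.2503) x2=(-1.6351, -1.9739)
step 7: x0=(0.0434, 1.6268) x1=(-0.5820, -0.2325) x2=(-1.6100, -1.9767)
step 8: x0=(0.0012, 1.5602) x1=(-0.6236, -0.2147) x2=(-1.5825, -1.9747)
step 9: x0=(-0.0442, 1.4861) x1=(-0.6655, -0.1971) x2=(-1.5528, -1.9679)
step 10: x0=(-0.0927, 1.4048) x1=(-0.7077, -0.1799) x2=(-1.5212, -1.9567)
step 11: x0=(-0.1439, 1.3170) x1=(-0.7501, -0.1632) x2=(-1.4876, -1.9410)
step 12: x0=(-0.1975, 1.2234) x1=(-0.7928, -0.1473) x2=(-1.4523, -1.9213)
step 13: x0=(-0.2533, 1.1244) x1=(-0.8359, -0.1322) x2=(-1.4156, -1.8978)
step 14: x0=(-0.3107, 1.0209) x1=(-0.8794, -0.1182) x2=(-1.3775, -1.8707)

(-0.8794, -0.1182)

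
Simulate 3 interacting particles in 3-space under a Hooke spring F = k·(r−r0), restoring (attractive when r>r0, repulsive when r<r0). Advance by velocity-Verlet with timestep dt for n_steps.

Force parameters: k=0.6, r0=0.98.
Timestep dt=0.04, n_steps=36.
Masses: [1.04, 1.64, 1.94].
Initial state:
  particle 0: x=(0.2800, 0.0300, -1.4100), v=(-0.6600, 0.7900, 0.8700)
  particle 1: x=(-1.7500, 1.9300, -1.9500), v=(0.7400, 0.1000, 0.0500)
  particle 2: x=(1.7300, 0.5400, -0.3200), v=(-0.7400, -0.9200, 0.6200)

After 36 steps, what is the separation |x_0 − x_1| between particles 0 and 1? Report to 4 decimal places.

1.4844

step 0: x0=(0.2800, 0.0300, -1.4100) x1=(-1.7500, 1.9300, -1.9500) x2=(1.7300, 0.5400, -0.3200)
step 1: x0=(0.2533, 0.0623, -1.3751) x1=(-1.7192, 1.9333, -1.9475) x2=(1.6996, 0.5034, -0.2956)
step 2: x0=(0.2261, 0.0959, -1.3401) x1=(-1.6862, 1.9353, -1.9441) x2=(1.6675, 0.4672, -0.2721)
step 3: x0=(0.1983, 0.1307, -1.3050) x1=(-1.6510, 1.9360, -1.9397) x2=(1.6339, 0.4315, -0.2495)
step 4: x0=(0.1701, 0.1667, -1.2698) x1=(-1.6136, 1.9353, -1.9344) x2=(1.5987, 0.3963, -0.2278)
step 5: x0=(0.1414, 0.2039, -1.2346) x1=(-1.5742, 1.9333, -1.9280) x2=(1.5620, 0.3616, -0.2069)
step 6: x0=(0.1124, 0.2421, -1.1993) x1=(-1.5328, 1.9299, -1.9207) x2=(1.5238, 0.3275, -0.1869)
step 7: x0=(0.0830, 0.2812, -1.1640) x1=(-1.4894, 1.9253, -1.9123) x2=(1.4842, 0.2939, -0.1677)
step 8: x0=(0.0533, 0.3213, -1.1288) x1=(-1.4443, 1.9194, -1.9029) x2=(1.4432, 0.2610, -0.1494)
step 9: x0=(0.0234, 0.3621, -1.0936) x1=(-1.3973, 1.9123, -1.8925) x2=(1.4009, 0.2286, -0.1319)
step 10: x0=(-0.0068, 0.4038, -1.0584) x1=(-1.3487, 1.9039, -1.8810) x2=(1.3572, 0.1969, -0.1153)
step 11: x0=(-0.0371, 0.4461, -1.0233) x1=(-1.2985, 1.8943, -1.8686) x2=(1.3123, 0.1659, -0.0995)
step 12: x0=(-0.0675, 0.4890, -0.9882) x1=(-1.2468, 1.8835, -1.8551) x2=(1.2662, 0.1355, -0.0846)
step 13: x0=(-0.0980, 0.5325, -0.9532) x1=(-1.1937, 1.8715, -1.8406) x2=(1.2189, 0.1058, -0.0704)
step 14: x0=(-0.1285, 0.5764, -0.9183) x1=(-1.1393, 1.8585, -1.8252) x2=(1.1705, 0.0769, -0.0571)
step 15: x0=(-0.1590, 0.6207, -0.8835) x1=(-1.0836, 1.8443, -1.8087) x2=(1.1210, 0.0486, -0.0445)
step 16: x0=(-0.1893, 0.6653, -0.8487) x1=(-1.0267, 1.8290, -1.7912) x2=(1.0705, 0.0211, -0.0328)
step 17: x0=(-0.2196, 0.7101, -0.8140) x1=(-0.9688, 1.8127, -1.7728) x2=(1.0190, -0.0056, -0.0218)
step 18: x0=(-0.2496, 0.7550, -0.7794) x1=(-0.9099, 1.7955, -1.7535) x2=(0.9666, -0.0316, -0.0115)
step 19: x0=(-0.2795, 0.8001, -0.7449) x1=(-0.8501, 1.7772, -1.7332) x2=(0.9133, -0.0568, -0.0021)
step 20: x0=(-0.3090, 0.8451, -0.7103) x1=(-0.7894, 1.7580, -1.7121) x2=(0.8592, -0.0812, 0.0067)
step 21: x0=(-0.3383, 0.8900, -0.6758) x1=(-0.7281, 1.7380, -1.6900) x2=(0.8042, -0.1048, 0.0147)
step 22: x0=(-0.3673, 0.9348, -0.6413) x1=(-0.6660, 1.7170, -1.6672) x2=(0.7486, -0.1275, 0.0221)
step 23: x0=(-0.3959, 0.9794, -0.6068) x1=(-0.6034, 1.6953, -1.6435) x2=(0.6923, -0.1495, 0.0287)
step 24: x0=(-0.4241, 1.0237, -0.5723) x1=(-0.5403, 1.6727, -1.6191) x2=(0.6353, -0.1706, 0.0347)
step 25: x0=(-0.4519, 1.0676, -0.5378) x1=(-0.4767, 1.6493, -1.5939) x2=(0.5777, -0.1909, 0.0400)
step 26: x0=(-0.4793, 1.1111, -0.5031) x1=(-0.4127, 1.6253, -1.5680) x2=(0.5195, -0.2104, 0.0447)
step 27: x0=(-0.5063, 1.1542, -0.4685) x1=(-0.3483, 1.6004, -1.5414) x2=(0.4609, -0.2290, 0.0488)
step 28: x0=(-0.5329, 1.1968, -0.4338) x1=(-0.2837, 1.5749, -1.5141) x2=(0.4018, -0.2467, 0.0522)
step 29: x0=(-0.5590, 1.2389, -0.3990) x1=(-0.2189, 1.5487, -1.4861) x2=(0.3423, -0.2636, 0.0551)
step 30: x0=(-0.5847, 1.2803, -0.3642) x1=(-0.1539, 1.5219, -1.4575) x2=(0.2824, -0.2796, 0.0575)
step 31: x0=(-0.6100, 1.3211, -0.3295) x1=(-0.0888, 1.4944, -1.4283) x2=(0.2222, -0.2947, 0.0592)
step 32: x0=(-0.6348, 1.3613, -0.2947) x1=(-0.0237, 1.4662, -1.3984) x2=(0.1617, -0.3089, 0.0605)
step 33: x0=(-0.6591, 1.4007, -0.2601) x1=(0.0415, 1.4375, -1.3679) x2=(0.1009, -0.3222, 0.0613)
step 34: x0=(-0.6830, 1.4394, -0.2255) x1=(0.1065, 1.4081, -1.3367) x2=(0.0400, -0.3346, 0.0616)
step 35: x0=(-0.7063, 1.4772, -0.1911) x1=(0.1714, 1.3782, -1.3049) x2=(-0.0211, -0.3461, 0.0614)
step 36: x0=(-0.7290, 1.5142, -0.1570) x1=(0.2361, 1.3477, -1.2725) x2=(-0.0823, -0.3566, 0.0608)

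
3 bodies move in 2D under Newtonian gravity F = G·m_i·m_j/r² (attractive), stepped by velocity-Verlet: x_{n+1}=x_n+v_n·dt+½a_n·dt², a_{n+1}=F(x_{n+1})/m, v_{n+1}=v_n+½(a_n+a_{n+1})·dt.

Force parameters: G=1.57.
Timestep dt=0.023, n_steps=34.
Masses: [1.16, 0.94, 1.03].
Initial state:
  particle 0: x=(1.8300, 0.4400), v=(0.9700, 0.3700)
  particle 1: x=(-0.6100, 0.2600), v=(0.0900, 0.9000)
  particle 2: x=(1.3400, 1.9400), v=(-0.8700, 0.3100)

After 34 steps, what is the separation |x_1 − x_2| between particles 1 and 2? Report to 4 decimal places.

step 0: x0=(1.8300, 0.4400) x1=(-0.6100, 0.2600) x2=(1.3400, 1.9400)
step 1: x0=(1.8522, 0.4487) x1=(-0.6078, 0.2807) x2=(1.3200, 1.9469)
step 2: x0=(1.8741, 0.4576) x1=(-0.6053, 0.3016) x2=(1.3000, 1.9534)
step 3: x0=(1.8958, 0.4669) x1=(-0.6026, 0.3225) x2=(1.2801, 1.9594)
step 4: x0=(1.9173, 0.4765) x1=(-0.5997, 0.3436) x2=(1.2603, 1.9650)
step 5: x0=(1.9385, 0.4864) x1=(-0.5964, 0.3647) x2=(1.2404, 1.9702)
step 6: x0=(1.9594, 0.4965) x1=(-0.5929, 0.3860) x2=(1.2207, 1.9750)
step 7: x0=(1.9801, 0.5069) x1=(-0.5892, 0.4073) x2=(1.2010, 1.9794)
step 8: x0=(2.0006, 0.5176) x1=(-0.5852, 0.4288) x2=(1.1813, 1.9834)
step 9: x0=(2.0207, 0.5286) x1=(-0.5809, 0.4503) x2=(1.1617, 1.9870)
step 10: x0=(2.0406, 0.5398) x1=(-0.5764, 0.4720) x2=(1.1422, 1.9902)
step 11: x0=(2.0602, 0.5513) x1=(-0.5716, 0.4938) x2=(1.1227, 1.9930)
step 12: x0=(2.0796, 0.5629) x1=(-0.5666, 0.5157) x2=(1.1033, 1.9955)
step 13: x0=(2.0987, 0.5749) x1=(-0.5613, 0.5377) x2=(1.0840, 1.9976)
step 14: x0=(2.1175, 0.5870) x1=(-0.5557, 0.5598) x2=(1.0647, 1.9993)
step 15: x0=(2.1360, 0.5994) x1=(-0.5498, 0.5821) x2=(1.0455, 2.0006)
step 16: x0=(2.1543, 0.6120) x1=(-0.5437, 0.6044) x2=(1.0264, 2.0017)
step 17: x0=(2.1723, 0.6248) x1=(-0.5373, 0.6269) x2=(1.0073, 2.0023)
step 18: x0=(2.1900, 0.6378) x1=(-0.5306, 0.6496) x2=(0.9882, 2.0026)
step 19: x0=(2.2074, 0.6510) x1=(-0.5236, 0.6724) x2=(0.9692, 2.0026)
step 20: x0=(2.2246, 0.6643) x1=(-0.5163, 0.6953) x2=(0.9503, 2.0022)
step 21: x0=(2.2414, 0.6779) x1=(-0.5088, 0.7183) x2=(0.9314, 2.0015)
step 22: x0=(2.2580, 0.6916) x1=(-0.5009, 0.7416) x2=(0.9125, 2.0004)
step 23: x0=(2.2744, 0.7055) x1=(-0.4928, 0.7649) x2=(0.8937, 1.9991)
step 24: x0=(2.2904, 0.7196) x1=(-0.4843, 0.7885) x2=(0.8749, 1.9973)
step 25: x0=(2.3062, 0.7339) x1=(-0.4755, 0.8122) x2=(0.8561, 1.9953)
step 26: x0=(2.3217, 0.7482) x1=(-0.4664, 0.8360) x2=(0.8374, 1.9929)
step 27: x0=(2.3369, 0.7628) x1=(-0.4570, 0.8601) x2=(0.8186, 1.9902)
step 28: x0=(2.3518, 0.7775) x1=(-0.4472, 0.8844) x2=(0.7998, 1.9871)
step 29: x0=(2.3665, 0.7923) x1=(-0.4370, 0.9088) x2=(0.7810, 1.9837)
step 30: x0=(2.3809, 0.8072) x1=(-0.4265, 0.9335) x2=(0.7622, 1.9799)
step 31: x0=(2.3951, 0.8223) x1=(-0.4156, 0.9583) x2=(0.7434, 1.9759)
step 32: x0=(2.4089, 0.8375) x1=(-0.4043, 0.9835) x2=(0.7245, 1.9714)
step 33: x0=(2.4225, 0.8529) x1=(-0.3927, 1.0088) x2=(0.7055, 1.9666)
step 34: x0=(2.4358, 0.8683) x1=(-0.3805, 1.0344) x2=(0.6865, 1.9614)

1.4135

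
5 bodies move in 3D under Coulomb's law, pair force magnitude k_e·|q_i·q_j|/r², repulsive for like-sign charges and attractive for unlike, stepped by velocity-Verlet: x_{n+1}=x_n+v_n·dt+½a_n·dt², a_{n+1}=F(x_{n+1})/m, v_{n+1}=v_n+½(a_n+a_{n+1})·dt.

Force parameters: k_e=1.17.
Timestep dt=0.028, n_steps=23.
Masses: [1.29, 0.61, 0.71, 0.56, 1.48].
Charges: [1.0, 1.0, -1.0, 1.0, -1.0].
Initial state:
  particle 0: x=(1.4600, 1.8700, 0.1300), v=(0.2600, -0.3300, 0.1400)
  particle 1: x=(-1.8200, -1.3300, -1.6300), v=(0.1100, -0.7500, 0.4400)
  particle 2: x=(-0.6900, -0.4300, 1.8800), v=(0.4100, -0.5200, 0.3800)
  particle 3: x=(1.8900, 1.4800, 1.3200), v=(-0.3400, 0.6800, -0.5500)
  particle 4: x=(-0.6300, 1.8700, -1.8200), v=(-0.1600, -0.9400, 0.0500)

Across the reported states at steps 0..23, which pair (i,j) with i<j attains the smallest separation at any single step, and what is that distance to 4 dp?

pair (0,3), distance 1.0927

step 0: x0=(1.4600, 1.8700, 0.1300) x1=(-1.8200, -1.3300, -1.6300) x2=(-0.6900, -0.4300, 1.8800) x3=(1.8900, 1.4800, 1.3200) x4=(-0.6300, 1.8700, -1.8200)
step 1: x0=(1.4672, 1.8608, 0.1337) x1=(-1.8169, -1.3510, -1.6177) x2=(-0.6785, -0.4445, 1.8906) x3=(1.8806, 1.4989, 1.3050) x4=(-0.6344, 1.8437, -1.8186)
step 2: x0=(1.4741, 1.8517, 0.1370) x1=(-1.8138, -1.3718, -1.6053) x2=(-0.6668, -0.4590, 1.9011) x3=(1.8713, 1.5174, 1.2909) x4=(-0.6388, 1.8173, -1.8171)
step 3: x0=(1.4809, 1.8427, 0.1399) x1=(-1.8108, -1.3926, -1.5929) x2=(-0.6550, -0.4733, 1.9115) x3=(1.8622, 1.5356, 1.2777) x4=(-0.6432, 1.7909, -1.8155)
step 4: x0=(1.4874, 1.8339, 0.1424) x1=(-1.8077, -1.4134, -1.5804) x2=(-0.6431, -0.4876, 1.9218) x3=(1.8533, 1.5535, 1.2654) x4=(-0.6474, 1.7644, -1.8139)
step 5: x0=(1.4937, 1.8251, 0.1444) x1=(-1.8046, -1.4340, -1.5679) x2=(-0.6310, -0.5018, 1.9320) x3=(1.8445, 1.5711, 1.2542) x4=(-0.6516, 1.7380, -1.8123)
step 6: x0=(1.4998, 1.8164, 0.1459) x1=(-1.8015, -1.4546, -1.5554) x2=(-0.6189, -0.5159, 1.9421) x3=(1.8360, 1.5884, 1.2440) x4=(-0.6558, 1.7114, -1.8106)
step 7: x0=(1.5057, 1.8077, 0.1469) x1=(-1.7984, -1.4750, -1.5428) x2=(-0.6066, -0.5300, 1.9521) x3=(1.8277, 1.6054, 1.2349) x4=(-0.6599, 1.6849, -1.8088)
step 8: x0=(1.5113, 1.7992, 0.1473) x1=(-1.7953, -1.4954, -1.5302) x2=(-0.5942, -0.5439, 1.9621) x3=(1.8195, 1.6221, 1.2269) x4=(-0.6639, 1.6583, -1.8070)
step 9: x0=(1.5167, 1.7907, 0.1472) x1=(-1.7922, -1.5158, -1.5175) x2=(-0.5817, -0.5578, 1.9719) x3=(1.8116, 1.6385, 1.2201) x4=(-0.6679, 1.6317, -1.8051)
step 10: x0=(1.5219, 1.7823, 0.1466) x1=(-1.7891, -1.5360, -1.5048) x2=(-0.5691, -0.5716, 1.9816) x3=(1.8039, 1.6547, 1.2146) x4=(-0.6718, 1.6051, -1.8032)
step 11: x0=(1.5269, 1.7739, 0.1454) x1=(-1.7860, -1.5561, -1.4921) x2=(-0.5563, -0.5853, 1.9912) x3=(1.7964, 1.6707, 1.2102) x4=(-0.6756, 1.5784, -1.8012)
step 12: x0=(1.5317, 1.7656, 0.1436) x1=(-1.7829, -1.5762, -1.4793) x2=(-0.5435, -0.5989, 2.0008) x3=(1.7891, 1.6865, 1.2072) x4=(-0.6794, 1.5517, -1.7992)
step 13: x0=(1.5362, 1.7572, 0.1412) x1=(-1.7797, -1.5962, -1.4665) x2=(-0.5306, -0.6125, 2.0102) x3=(1.7819, 1.7021, 1.2055) x4=(-0.6831, 1.5250, -1.7971)
step 14: x0=(1.5406, 1.7489, 0.1383) x1=(-1.7766, -1.6161, -1.4537) x2=(-0.5175, -0.6259, 2.0195) x3=(1.7749, 1.7176, 1.2050) x4=(-0.6868, 1.4982, -1.7949)
step 15: x0=(1.5447, 1.7406, 0.1347) x1=(-1.7735, -1.6359, -1.4408) x2=(-0.5043, -0.6393, 2.0288) x3=(1.7681, 1.7329, 1.2059) x4=(-0.6904, 1.4714, -1.7927)
step 16: x0=(1.5487, 1.7323, 0.1305) x1=(-1.7703, -1.6556, -1.4279) x2=(-0.4911, -0.6526, 2.0379) x3=(1.7615, 1.7482, 1.2081) x4=(-0.6939, 1.4446, -1.7904)
step 17: x0=(1.5525, 1.7239, 0.1258) x1=(-1.7672, -1.6753, -1.4149) x2=(-0.4777, -0.6658, 2.0469) x3=(1.7550, 1.7634, 1.2116) x4=(-0.6974, 1.4178, -1.7881)
step 18: x0=(1.5560, 1.7155, 0.1204) x1=(-1.7640, -1.6948, -1.4019) x2=(-0.4642, -0.6789, 2.0559) x3=(1.7485, 1.7786, 1.2164) x4=(-0.7008, 1.3909, -1.7857)
step 19: x0=(1.5595, 1.7070, 0.1145) x1=(-1.7608, -1.7143, -1.3889) x2=(-0.4507, -0.6919, 2.0647) x3=(1.7422, 1.7938, 1.2225) x4=(-0.7042, 1.3640, -1.7833)
step 20: x0=(1.5627, 1.6985, 0.1080) x1=(-1.7577, -1.7337, -1.3759) x2=(-0.4370, -0.7049, 2.0735) x3=(1.7360, 1.8090, 1.2298) x4=(-0.7075, 1.3371, -1.7808)
step 21: x0=(1.5658, 1.6899, 0.1009) x1=(-1.7545, -1.7530, -1.3628) x2=(-0.4233, -0.7177, 2.0821) x3=(1.7299, 1.8242, 1.2384) x4=(-0.7108, 1.3101, -1.7783)
step 22: x0=(1.5688, 1.6812, 0.0934) x1=(-1.7513, -1.7722, -1.3497) x2=(-0.4094, -0.7305, 2.0907) x3=(1.7238, 1.8395, 1.2481) x4=(-0.7140, 1.2831, -1.7757)
step 23: x0=(1.5716, 1.6724, 0.0853) x1=(-1.7481, -1.7913, -1.3365) x2=(-0.3955, -0.7431, 2.0991) x3=(1.7177, 1.8549, 1.2589) x4=(-0.7171, 1.2561, -1.7730)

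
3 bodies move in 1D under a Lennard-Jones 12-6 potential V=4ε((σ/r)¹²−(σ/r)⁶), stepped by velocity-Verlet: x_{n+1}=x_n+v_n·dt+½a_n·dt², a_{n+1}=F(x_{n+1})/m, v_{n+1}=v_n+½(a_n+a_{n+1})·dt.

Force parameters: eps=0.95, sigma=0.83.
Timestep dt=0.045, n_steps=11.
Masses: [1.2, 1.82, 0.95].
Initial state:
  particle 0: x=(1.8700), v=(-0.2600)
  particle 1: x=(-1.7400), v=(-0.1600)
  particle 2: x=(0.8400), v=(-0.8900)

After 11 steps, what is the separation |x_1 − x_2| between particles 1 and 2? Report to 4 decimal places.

step 0: x0=(1.8700) x1=(-1.7400) x2=(0.8400)
step 1: x0=(1.8560) x1=(-1.7472) x2=(0.8029)
step 2: x0=(1.8374) x1=(-1.7544) x2=(0.7715)
step 3: x0=(1.8144) x1=(-1.7615) x2=(0.7457)
step 4: x0=(1.7869) x1=(-1.7687) x2=(0.7254)
step 5: x0=(1.7549) x1=(-1.7758) x2=(0.7109)
step 6: x0=(1.7184) x1=(-1.7830) x2=(0.7021)
step 7: x0=(1.6772) x1=(-1.7901) x2=(0.6991)
step 8: x0=(1.6323) x1=(-1.7972) x2=(0.7007)
step 9: x0=(1.5875) x1=(-1.8042) x2=(0.7023)
step 10: x0=(1.5532) x1=(-1.8113) x2=(0.6905)
step 11: x0=(1.5397) x1=(-1.8183) x2=(0.6525)

2.4708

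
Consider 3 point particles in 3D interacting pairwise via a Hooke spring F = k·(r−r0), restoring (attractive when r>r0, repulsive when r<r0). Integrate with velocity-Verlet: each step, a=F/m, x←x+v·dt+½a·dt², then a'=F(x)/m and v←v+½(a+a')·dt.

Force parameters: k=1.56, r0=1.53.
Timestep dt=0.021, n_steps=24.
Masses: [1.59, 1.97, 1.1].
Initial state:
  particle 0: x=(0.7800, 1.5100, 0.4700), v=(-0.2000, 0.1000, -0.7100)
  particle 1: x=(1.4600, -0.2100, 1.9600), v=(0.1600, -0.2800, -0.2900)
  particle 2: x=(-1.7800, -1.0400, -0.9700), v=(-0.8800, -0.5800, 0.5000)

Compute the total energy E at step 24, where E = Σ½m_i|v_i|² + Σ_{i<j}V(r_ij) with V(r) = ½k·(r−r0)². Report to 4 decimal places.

step 0: x0=(0.7800, 1.5100, 0.4700) x1=(1.4600, -0.2100, 1.9600) x2=(-1.7800, -1.0400, -0.9700)
step 1: x0=(0.7755, 1.5116, 0.4550) x1=(1.4629, -0.2159, 1.9535) x2=(-1.7973, -1.0515, -0.9586)
step 2: x0=(0.7705, 1.5123, 0.4399) x1=(1.4651, -0.2217, 1.9461) x2=(-1.8123, -1.0617, -0.9455)
step 3: x0=(0.7648, 1.5121, 0.4246) x1=(1.4663, -0.2275, 1.9379) x2=(-1.8250, -1.0706, -0.9307)
step 4: x0=(0.7586, 1.5109, 0.4093) x1=(1.4668, -0.2333, 1.9288) x2=(-1.8354, -1.0782, -0.9142)
step 5: x0=(0.7519, 1.5087, 0.3938) x1=(1.4663, -0.2391, 1.9189) x2=(-1.8434, -1.0844, -0.8960)
step 6: x0=(0.7446, 1.5056, 0.3782) x1=(1.4651, -0.2448, 1.9081) x2=(-1.8491, -1.0893, -0.8762)
step 7: x0=(0.7367, 1.5015, 0.3626) x1=(1.4630, -0.2505, 1.8965) x2=(-1.8524, -1.0929, -0.8548)
step 8: x0=(0.7282, 1.4964, 0.3469) x1=(1.4600, -0.2561, 1.8841) x2=(-1.8534, -1.0951, -0.8317)
step 9: x0=(0.7192, 1.4904, 0.3311) x1=(1.4562, -0.2618, 1.8709) x2=(-1.8521, -1.0961, -0.8072)
step 10: x0=(0.7096, 1.4834, 0.3152) x1=(1.4515, -0.2673, 1.8568) x2=(-1.8485, -1.0957, -0.7811)
step 11: x0=(0.6996, 1.4755, 0.2994) x1=(1.4461, -0.2729, 1.8420) x2=(-1.8426, -1.0940, -0.7536)
step 12: x0=(0.6889, 1.4667, 0.2835) x1=(1.4397, -0.2783, 1.8264) x2=(-1.8345, -1.0911, -0.7246)
step 13: x0=(0.6778, 1.4569, 0.2676) x1=(1.4326, -0.2838, 1.8100) x2=(-1.8241, -1.0868, -0.6942)
step 14: x0=(0.6661, 1.4462, 0.2517) x1=(1.4246, -0.2892, 1.7928) x2=(-1.8114, -1.0814, -0.6625)
step 15: x0=(0.6540, 1.4345, 0.2359) x1=(1.4158, -0.2945, 1.7749) x2=(-1.7967, -1.0747, -0.6295)
step 16: x0=(0.6413, 1.4220, 0.2200) x1=(1.4062, -0.2998, 1.7563) x2=(-1.7797, -1.0667, -0.5952)
step 17: x0=(0.6282, 1.4085, 0.2043) x1=(1.3958, -0.3050, 1.7370) x2=(-1.7607, -1.0576, -0.5598)
step 18: x0=(0.6146, 1.3942, 0.1885) x1=(1.3847, -0.3102, 1.7170) x2=(-1.7396, -1.0474, -0.5231)
step 19: x0=(0.6006, 1.3791, 0.1729) x1=(1.3728, -0.3153, 1.6963) x2=(-1.7165, -1.0360, -0.4854)
step 20: x0=(0.5861, 1.3630, 0.1573) x1=(1.3601, -0.3203, 1.6749) x2=(-1.6915, -1.0235, -0.4466)
step 21: x0=(0.5712, 1.3462, 0.1418) x1=(1.3467, -0.3253, 1.6529) x2=(-1.6645, -1.0099, -0.4069)
step 22: x0=(0.5559, 1.3286, 0.1265) x1=(1.3326, -0.3302, 1.6304) x2=(-1.6357, -0.9953, -0.3662)
step 23: x0=(0.5403, 1.3101, 0.1112) x1=(1.3178, -0.3351, 1.6072) x2=(-1.6051, -0.9797, -0.3246)
step 24: x0=(0.5243, 1.2910, 0.0961) x1=(1.3023, -0.3398, 1.5834) x2=(-1.5727, -0.9631, -0.2821)
step 0 velocities: v0=(-0.2000, 0.1000, -0.7100) v1=(0.1600, -0.2800, -0.2900) v2=(-0.8800, -0.5800, 0.5000)
step 0: KE=1.3742, PE=11.5348, E=12.9091
step 24 velocities: v0=(-0.7710, -0.9313, -0.7169) v1=(-0.7532, -0.2251, -1.1437) v2=(1.5808, 0.8123, 2.0388)
step 24: KE=7.4913, PE=5.4155, E=12.9068

12.9068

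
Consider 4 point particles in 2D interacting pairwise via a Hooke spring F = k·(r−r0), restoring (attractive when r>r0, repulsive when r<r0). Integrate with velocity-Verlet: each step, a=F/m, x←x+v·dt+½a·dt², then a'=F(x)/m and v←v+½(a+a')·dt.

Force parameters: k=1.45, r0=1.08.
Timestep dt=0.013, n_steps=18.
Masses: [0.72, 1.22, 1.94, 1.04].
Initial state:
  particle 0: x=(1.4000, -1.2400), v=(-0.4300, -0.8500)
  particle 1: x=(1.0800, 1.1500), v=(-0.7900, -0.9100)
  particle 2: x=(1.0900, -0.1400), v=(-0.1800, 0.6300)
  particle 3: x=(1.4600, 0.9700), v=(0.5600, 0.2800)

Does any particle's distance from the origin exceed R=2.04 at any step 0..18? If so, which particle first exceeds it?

step 0: x0=(1.4000, -1.2400) x1=(1.0800, 1.1500) x2=(1.0900, -0.1400) x3=(1.4600, 0.9700)
step 1: x0=(1.3944, -1.2506) x1=(1.0697, 1.1380) x2=(1.0877, -0.1318) x3=(1.4673, 0.9735)
step 2: x0=(1.3887, -1.2604) x1=(1.0593, 1.1258) x2=(1.0853, -0.1236) x3=(1.4748, 0.9766)
step 3: x0=(1.3830, -1.2693) x1=(1.0488, 1.1134) x2=(1.0830, -0.1153) x3=(1.4824, 0.9794)
step 4: x0=(1.3772, -1.2773) x1=(1.0383, 1.1007) x2=(1.0807, -0.1071) x3=(1.4901, 0.9818)
step 5: x0=(1.3714, -1.2844) x1=(1.0276, 1.0877) x2=(1.0784, -0.0988) x3=(1.4980, 0.9839)
step 6: x0=(1.3655, -1.2906) x1=(1.0169, 1.0744) x2=(1.0761, -0.0905) x3=(1.5059, 0.9857)
step 7: x0=(1.3595, -1.2959) x1=(1.0061, 1.0609) x2=(1.0738, -0.0822) x3=(1.5140, 0.9871)
step 8: x0=(1.3535, -1.3003) x1=(0.9952, 1.0472) x2=(1.0715, -0.0739) x3=(1.5221, 0.9882)
step 9: x0=(1.3475, -1.3038) x1=(0.9843, 1.0332) x2=(1.0692, -0.0657) x3=(1.5304, 0.9890)
step 10: x0=(1.3414, -1.3064) x1=(0.9733, 1.0189) x2=(1.0669, -0.0574) x3=(1.5388, 0.9896)
step 11: x0=(1.3353, -1.3081) x1=(0.9622, 1.0045) x2=(1.0647, -0.0492) x3=(1.5472, 0.9897)
step 12: x0=(1.3291, -1.3089) x1=(0.9511, 0.9897) x2=(1.0624, -0.0409) x3=(1.5557, 0.9896)
step 13: x0=(1.3229, -1.3088) x1=(0.9399, 0.9747) x2=(1.0602, -0.0327) x3=(1.5644, 0.9892)
step 14: x0=(1.3166, -1.3077) x1=(0.9287, 0.9595) x2=(1.0579, -0.0246) x3=(1.5730, 0.9885)
step 15: x0=(1.3103, -1.3058) x1=(0.9174, 0.9441) x2=(1.0557, -0.0164) x3=(1.5818, 0.9875)
step 16: x0=(1.3039, -1.3030) x1=(0.9060, 0.9284) x2=(1.0535, -0.0083) x3=(1.5906, 0.9862)
step 17: x0=(1.2976, -1.2992) x1=(0.8947, 0.9125) x2=(1.0513, -0.0003) x3=(1.5995, 0.9846)
step 18: x0=(1.2911, -1.2946) x1=(0.8833, 0.8964) x2=(1.0491, 0.0077) x3=(1.6084, 0.9827)

no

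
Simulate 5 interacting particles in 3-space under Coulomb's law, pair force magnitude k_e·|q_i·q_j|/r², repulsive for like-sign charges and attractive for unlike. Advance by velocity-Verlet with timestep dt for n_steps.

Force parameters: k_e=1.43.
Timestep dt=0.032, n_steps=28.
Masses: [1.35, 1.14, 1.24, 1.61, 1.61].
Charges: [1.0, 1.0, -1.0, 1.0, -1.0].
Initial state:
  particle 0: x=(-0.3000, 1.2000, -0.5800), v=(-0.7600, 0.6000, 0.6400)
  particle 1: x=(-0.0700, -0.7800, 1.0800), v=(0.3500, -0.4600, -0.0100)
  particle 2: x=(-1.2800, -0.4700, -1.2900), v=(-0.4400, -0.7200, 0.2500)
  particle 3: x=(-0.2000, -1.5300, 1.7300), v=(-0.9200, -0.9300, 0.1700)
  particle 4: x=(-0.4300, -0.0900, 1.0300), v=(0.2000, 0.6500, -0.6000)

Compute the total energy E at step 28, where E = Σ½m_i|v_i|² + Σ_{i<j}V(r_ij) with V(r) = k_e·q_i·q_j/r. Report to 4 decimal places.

step 0: x0=(-0.3000, 1.2000, -0.5800) x1=(-0.0700, -0.7800, 1.0800) x2=(-1.2800, -0.4700, -1.2900) x3=(-0.2000, -1.5300, 1.7300) x4=(-0.4300, -0.0900, 1.0300)
step 1: x0=(-0.3244, 1.2191, -0.5595) x1=(-0.0592, -0.7934, 1.0792) x2=(-1.2940, -0.4930, -1.2819) x3=(-0.2295, -1.5600, 1.7356) x4=(-0.4232, -0.0699, 1.0109)
step 2: x0=(-0.3489, 1.2380, -0.5391) x1=(-0.0492, -0.8042, 1.0774) x2=(-1.3078, -0.5158, -1.2737) x3=(-0.2593, -1.5903, 1.7417) x4=(-0.4157, -0.0512, 0.9920)
step 3: x0=(-0.3736, 1.2568, -0.5187) x1=(-0.0398, -0.8127, 1.0746) x2=(-1.3215, -0.5385, -1.2653) x3=(-0.2892, -1.6210, 1.7481) x4=(-0.4075, -0.0338, 0.9734)
step 4: x0=(-0.3984, 1.2753, -0.4983) x1=(-0.0309, -0.8189, 1.0709) x2=(-1.3350, -0.5611, -1.2568) x3=(-0.3194, -1.6521, 1.7548) x4=(-0.3988, -0.0175, 0.9550)
step 5: x0=(-0.4234, 1.2937, -0.4780) x1=(-0.0225, -0.8231, 1.0663) x2=(-1.3484, -0.5836, -1.2481) x3=(-0.3498, -1.6835, 1.7618) x4=(-0.3895, -0.0023, 0.9368)
step 6: x0=(-0.4484, 1.3119, -0.4576) x1=(-0.0145, -0.8252, 1.0609) x2=(-1.3616, -0.6059, -1.2393) x3=(-0.3804, -1.7152, 1.7691) x4=(-0.3797, 0.0119, 0.9188)
step 7: x0=(-0.4735, 1.3298, -0.4372) x1=(-0.0069, -0.8255, 1.0546) x2=(-1.3747, -0.6282, -1.2303) x3=(-0.4113, -1.7471, 1.7766) x4=(-0.3694, 0.0251, 0.9011)
step 8: x0=(-0.4988, 1.3476, -0.4168) x1=(0.0004, -0.8239, 1.0476) x2=(-1.3877, -0.6504, -1.2212) x3=(-0.4423, -1.7794, 1.7843) x4=(-0.3586, 0.0374, 0.8835)
step 9: x0=(-0.5241, 1.3652, -0.3963) x1=(0.0073, -0.8206, 1.0398) x2=(-1.4006, -0.6725, -1.2119) x3=(-0.4736, -1.8118, 1.7922) x4=(-0.3475, 0.0488, 0.8662)
step 10: x0=(-0.5494, 1.3825, -0.3759) x1=(0.0139, -0.8156, 1.0313) x2=(-1.4134, -0.6945, -1.2026) x3=(-0.5050, -1.8445, 1.8003) x4=(-0.3360, 0.0593, 0.8492)
step 11: x0=(-0.5749, 1.3996, -0.3553) x1=(0.0202, -0.8090, 1.0221) x2=(-1.4260, -0.7164, -1.1930) x3=(-0.5367, -1.8774, 1.8085) x4=(-0.3240, 0.0690, 0.8323)
step 12: x0=(-0.6004, 1.4165, -0.3348) x1=(0.0262, -0.8008, 1.0122) x2=(-1.4386, -0.7383, -1.1834) x3=(-0.5685, -1.9105, 1.8168) x4=(-0.3118, 0.0779, 0.8156)
step 13: x0=(-0.6259, 1.4332, -0.3142) x1=(0.0319, -0.7910, 1.0017) x2=(-1.4511, -0.7601, -1.1736) x3=(-0.6004, -1.9437, 1.8252) x4=(-0.2991, 0.0860, 0.7992)
step 14: x0=(-0.6515, 1.4496, -0.2936) x1=(0.0372, -0.7797, 0.9905) x2=(-1.4634, -0.7819, -1.1636) x3=(-0.6326, -1.9770, 1.8337) x4=(-0.2862, 0.0933, 0.7830)
step 15: x0=(-0.6771, 1.4658, -0.2729) x1=(0.0422, -0.7670, 0.9787) x2=(-1.4757, -0.8036, -1.1535) x3=(-0.6648, -2.0105, 1.8422) x4=(-0.2729, 0.0999, 0.7671)
step 16: x0=(-0.7027, 1.4818, -0.2522) x1=(0.0469, -0.7527, 0.9663) x2=(-1.4879, -0.8252, -1.1433) x3=(-0.6972, -2.0441, 1.8508) x4=(-0.2592, 0.1056, 0.7513)
step 17: x0=(-0.7283, 1.4976, -0.2314) x1=(0.0512, -0.7369, 0.9532) x2=(-1.5001, -0.8469, -1.1329) x3=(-0.7297, -2.0779, 1.8595) x4=(-0.2453, 0.1106, 0.7359)
step 18: x0=(-0.7539, 1.5131, -0.2106) x1=(0.0551, -0.7196, 0.9396) x2=(-1.5121, -0.8684, -1.1224) x3=(-0.7624, -2.1117, 1.8682) x4=(-0.2311, 0.1147, 0.7207)
step 19: x0=(-0.7795, 1.5284, -0.1898) x1=(0.0586, -0.7007, 0.9253) x2=(-1.5241, -0.8899, -1.1117) x3=(-0.7951, -2.1456, 1.8769) x4=(-0.2165, 0.1180, 0.7058)
step 20: x0=(-0.8051, 1.5434, -0.1689) x1=(0.0618, -0.6803, 0.9103) x2=(-1.5360, -0.9114, -1.1009) x3=(-0.8279, -2.1796, 1.8856) x4=(-0.2016, 0.1205, 0.6912)
step 21: x0=(-0.8306, 1.5583, -0.1480) x1=(0.0645, -0.6583, 0.8947) x2=(-1.5478, -0.9329, -1.0900) x3=(-0.8609, -2.2137, 1.8943) x4=(-0.1865, 0.1220, 0.6769)
step 22: x0=(-0.8562, 1.5729, -0.1271) x1=(0.0668, -0.6345, 0.8784) x2=(-1.5595, -0.9543, -1.0789) x3=(-0.8939, -2.2478, 1.9030) x4=(-0.1710, 0.1225, 0.6630)
step 23: x0=(-0.8816, 1.5873, -0.1062) x1=(0.0686, -0.6090, 0.8614) x2=(-1.5712, -0.9757, -1.0676) x3=(-0.9269, -2.2820, 1.9117) x4=(-0.1551, 0.1220, 0.6495)
step 24: x0=(-0.9071, 1.6015, -0.0852) x1=(0.0698, -0.5816, 0.8437) x2=(-1.5829, -0.9970, -1.0562) x3=(-0.9601, -2.3163, 1.9204) x4=(-0.1389, 0.1204, 0.6364)
step 25: x0=(-0.9325, 1.6155, -0.0643) x1=(0.0706, -0.5522, 0.8252) x2=(-1.5944, -1.0183, -1.0447) x3=(-0.9933, -2.3505, 1.9290) x4=(-0.1224, 0.1175, 0.6237)
step 26: x0=(-0.9578, 1.6293, -0.0434) x1=(0.0707, -0.5206, 0.8058) x2=(-1.6060, -1.0396, -1.0330) x3=(-1.0266, -2.3849, 1.9377) x4=(-0.1054, 0.1132, 0.6116)
step 27: x0=(-0.9831, 1.6429, -0.0225) x1=(0.0702, -0.4864, 0.7854) x2=(-1.6174, -1.0609, -1.0211) x3=(-1.0599, -2.4193, 1.9463) x4=(-0.0881, 0.1073, 0.6001)
step 28: x0=(-1.0083, 1.6564, -0.0016) x1=(0.0689, -0.4495, 0.7640) x2=(-1.6288, -1.0821, -1.0091) x3=(-1.0932, -2.4537, 1.9548) x4=(-0.0702, 0.0996, 0.5893)
step 0 velocities: v0=(-0.7600, 0.6000, 0.6400) v1=(0.3500, -0.4600, -0.0100) v2=(-0.4400, -0.7200, 0.2500) v3=(-0.9200, -0.9300, 0.1700) v4=(0.2000, 0.6500, -0.6000)
step 0: KE=3.6430, PE=-2.1083, E=1.5347
step 28 velocities: v0=(-0.7883, 0.4181, 0.6523) v1=(-0.0519, 1.2062, -0.6885) v2=(-0.3553, -0.6623, 0.3777) v3=(-1.0433, -1.0757, 0.2674) v4=(0.5664, -0.2761, -0.3257)
step 28: KE=4.6348, PE=-3.0975, E=1.5373

1.5373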